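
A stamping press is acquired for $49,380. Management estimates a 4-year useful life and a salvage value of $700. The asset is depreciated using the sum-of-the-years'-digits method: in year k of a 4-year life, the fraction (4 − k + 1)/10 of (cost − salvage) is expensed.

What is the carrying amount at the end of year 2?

$15,304

Depreciable base = $49,380 − $700 = $48,680.
Sum of the years' digits = 4+3+2+1 = 10.
Year 1: $48,680 × 4/10 = $19,472. Book value $29,908.
Year 2: $48,680 × 3/10 = $14,604. Book value $15,304.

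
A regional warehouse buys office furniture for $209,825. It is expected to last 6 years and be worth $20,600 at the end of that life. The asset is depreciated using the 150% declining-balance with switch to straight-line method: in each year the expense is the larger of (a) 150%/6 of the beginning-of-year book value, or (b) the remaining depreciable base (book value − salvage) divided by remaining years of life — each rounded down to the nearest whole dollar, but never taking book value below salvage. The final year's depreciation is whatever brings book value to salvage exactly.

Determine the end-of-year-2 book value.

$118,027

Depreciable base = $209,825 − $20,600 = $189,225.
Year 1: DB = ⌊$209,825 × 150%/6⌋ = $52,456; SL = ⌊$189,225/6⌋ = $31,537 → take DB $52,456. Book value $157,369.
Year 2: DB = ⌊$157,369 × 150%/6⌋ = $39,342; SL = ⌊$136,769/5⌋ = $27,353 → take DB $39,342. Book value $118,027.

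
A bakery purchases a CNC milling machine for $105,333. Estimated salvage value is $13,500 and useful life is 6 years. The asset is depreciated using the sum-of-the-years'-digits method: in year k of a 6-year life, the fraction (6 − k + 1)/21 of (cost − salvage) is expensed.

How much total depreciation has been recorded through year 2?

Depreciable base = $105,333 − $13,500 = $91,833.
Sum of the years' digits = 6+5+4+3+2+1 = 21.
Year 1: $91,833 × 6/21 = $26,238. Book value $79,095.
Year 2: $91,833 × 5/21 = $21,865. Book value $57,230.
Accumulated through year 2 = $105,333 − $57,230 = $48,103.

$48,103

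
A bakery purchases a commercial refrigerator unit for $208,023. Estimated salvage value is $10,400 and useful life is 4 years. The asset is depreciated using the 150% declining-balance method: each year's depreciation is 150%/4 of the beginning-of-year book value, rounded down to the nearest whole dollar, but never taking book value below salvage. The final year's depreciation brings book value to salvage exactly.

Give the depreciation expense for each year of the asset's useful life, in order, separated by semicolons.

$78,008; $48,755; $30,472; $40,388

Depreciable base = $208,023 − $10,400 = $197,623.
Year 1: ⌊$208,023 × 150%/4⌋ = $78,008. Book value $130,015.
Year 2: ⌊$130,015 × 150%/4⌋ = $48,755. Book value $81,260.
Year 3: ⌊$81,260 × 150%/4⌋ = $30,472. Book value $50,788.
Year 4 (final): $50,788 − $10,400 = $40,388. Book value $10,400.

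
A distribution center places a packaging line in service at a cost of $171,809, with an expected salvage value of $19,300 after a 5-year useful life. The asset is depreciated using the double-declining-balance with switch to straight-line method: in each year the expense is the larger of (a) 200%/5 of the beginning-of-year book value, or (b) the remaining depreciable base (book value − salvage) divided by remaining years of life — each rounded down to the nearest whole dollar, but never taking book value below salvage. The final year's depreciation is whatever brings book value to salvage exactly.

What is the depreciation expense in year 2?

$41,234

Depreciable base = $171,809 − $19,300 = $152,509.
Year 1: DB = ⌊$171,809 × 200%/5⌋ = $68,723; SL = ⌊$152,509/5⌋ = $30,501 → take DB $68,723. Book value $103,086.
Year 2: DB = ⌊$103,086 × 200%/5⌋ = $41,234; SL = ⌊$83,786/4⌋ = $20,946 → take DB $41,234. Book value $61,852.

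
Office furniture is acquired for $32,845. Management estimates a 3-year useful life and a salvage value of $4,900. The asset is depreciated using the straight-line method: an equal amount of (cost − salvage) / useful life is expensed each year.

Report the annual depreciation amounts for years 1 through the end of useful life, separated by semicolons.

$9,315; $9,315; $9,315

Depreciable base = $32,845 − $4,900 = $27,945.
Annual expense = $27,945 / 3 = $9,315.
End of year 1: book value $23,530.
End of year 2: book value $14,215.
End of year 3: book value $4,900.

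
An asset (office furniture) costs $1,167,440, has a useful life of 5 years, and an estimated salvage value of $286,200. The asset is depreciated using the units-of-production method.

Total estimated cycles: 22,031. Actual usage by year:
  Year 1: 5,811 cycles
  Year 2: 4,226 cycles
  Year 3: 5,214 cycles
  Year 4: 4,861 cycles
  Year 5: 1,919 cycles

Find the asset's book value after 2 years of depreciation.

Depreciable base = $1,167,440 − $286,200 = $881,240.
Rate = $881,240 / 22,031 cycles = $40 per cycle.
Year 1: 5,811 × $40 = $232,440. Book value $935,000.
Year 2: 4,226 × $40 = $169,040. Book value $765,960.

$765,960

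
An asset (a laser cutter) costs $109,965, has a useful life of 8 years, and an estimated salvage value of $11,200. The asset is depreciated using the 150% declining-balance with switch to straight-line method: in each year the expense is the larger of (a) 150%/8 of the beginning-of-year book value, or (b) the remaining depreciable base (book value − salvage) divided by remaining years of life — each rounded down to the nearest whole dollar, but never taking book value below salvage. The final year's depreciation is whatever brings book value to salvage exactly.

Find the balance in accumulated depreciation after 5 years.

Depreciable base = $109,965 − $11,200 = $98,765.
Year 1: DB = ⌊$109,965 × 150%/8⌋ = $20,618; SL = ⌊$98,765/8⌋ = $12,345 → take DB $20,618. Book value $89,347.
Year 2: DB = ⌊$89,347 × 150%/8⌋ = $16,752; SL = ⌊$78,147/7⌋ = $11,163 → take DB $16,752. Book value $72,595.
Year 3: DB = ⌊$72,595 × 150%/8⌋ = $13,611; SL = ⌊$61,395/6⌋ = $10,232 → take DB $13,611. Book value $58,984.
Year 4: DB = ⌊$58,984 × 150%/8⌋ = $11,059; SL = ⌊$47,784/5⌋ = $9,556 → take DB $11,059. Book value $47,925.
Year 5: DB = ⌊$47,925 × 150%/8⌋ = $8,985; SL = ⌊$36,725/4⌋ = $9,181 → take SL $9,181. Book value $38,744.
Accumulated through year 5 = $109,965 − $38,744 = $71,221.

$71,221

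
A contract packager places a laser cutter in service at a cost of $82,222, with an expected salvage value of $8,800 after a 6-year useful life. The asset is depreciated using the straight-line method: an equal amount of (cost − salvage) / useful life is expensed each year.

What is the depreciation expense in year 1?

Depreciable base = $82,222 − $8,800 = $73,422.
Annual expense = $73,422 / 6 = $12,237.

$12,237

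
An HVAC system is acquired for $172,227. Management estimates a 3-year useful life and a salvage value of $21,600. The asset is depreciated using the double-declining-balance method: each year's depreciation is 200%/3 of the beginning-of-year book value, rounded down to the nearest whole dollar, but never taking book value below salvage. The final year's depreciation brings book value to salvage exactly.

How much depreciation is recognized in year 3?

Depreciable base = $172,227 − $21,600 = $150,627.
Year 1: ⌊$172,227 × 200%/3⌋ = $114,818. Book value $57,409.
Year 2: ⌊$57,409 × 200%/3⌋ = $38,272, capped at $35,809. Book value $21,600.
Year 3 (final): $21,600 − $21,600 = $0. Book value $21,600.

$0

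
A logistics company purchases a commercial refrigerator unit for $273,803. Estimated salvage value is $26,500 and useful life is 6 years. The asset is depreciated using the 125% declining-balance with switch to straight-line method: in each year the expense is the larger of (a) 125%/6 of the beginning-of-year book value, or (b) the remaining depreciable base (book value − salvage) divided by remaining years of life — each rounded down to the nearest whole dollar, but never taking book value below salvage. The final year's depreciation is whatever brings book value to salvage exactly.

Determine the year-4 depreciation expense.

Depreciable base = $273,803 − $26,500 = $247,303.
Year 1: DB = ⌊$273,803 × 125%/6⌋ = $57,042; SL = ⌊$247,303/6⌋ = $41,217 → take DB $57,042. Book value $216,761.
Year 2: DB = ⌊$216,761 × 125%/6⌋ = $45,158; SL = ⌊$190,261/5⌋ = $38,052 → take DB $45,158. Book value $171,603.
Year 3: DB = ⌊$171,603 × 125%/6⌋ = $35,750; SL = ⌊$145,103/4⌋ = $36,275 → take SL $36,275. Book value $135,328.
Year 4: DB = ⌊$135,328 × 125%/6⌋ = $28,193; SL = ⌊$108,828/3⌋ = $36,276 → take SL $36,276. Book value $99,052.

$36,276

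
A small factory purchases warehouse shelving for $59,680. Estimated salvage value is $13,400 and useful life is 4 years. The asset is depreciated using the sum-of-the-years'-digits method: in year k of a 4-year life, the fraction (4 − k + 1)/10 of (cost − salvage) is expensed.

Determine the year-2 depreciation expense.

$13,884

Depreciable base = $59,680 − $13,400 = $46,280.
Sum of the years' digits = 4+3+2+1 = 10.
Year 1: $46,280 × 4/10 = $18,512. Book value $41,168.
Year 2: $46,280 × 3/10 = $13,884. Book value $27,284.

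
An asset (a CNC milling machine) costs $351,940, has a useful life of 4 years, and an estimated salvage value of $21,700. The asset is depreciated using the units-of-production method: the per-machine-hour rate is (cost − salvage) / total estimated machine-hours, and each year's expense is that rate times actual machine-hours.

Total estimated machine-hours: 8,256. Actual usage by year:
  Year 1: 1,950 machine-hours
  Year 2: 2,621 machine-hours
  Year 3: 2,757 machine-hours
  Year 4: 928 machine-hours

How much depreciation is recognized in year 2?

Depreciable base = $351,940 − $21,700 = $330,240.
Rate = $330,240 / 8,256 machine-hours = $40 per machine-hour.
Year 1: 1,950 × $40 = $78,000. Book value $273,940.
Year 2: 2,621 × $40 = $104,840. Book value $169,100.

$104,840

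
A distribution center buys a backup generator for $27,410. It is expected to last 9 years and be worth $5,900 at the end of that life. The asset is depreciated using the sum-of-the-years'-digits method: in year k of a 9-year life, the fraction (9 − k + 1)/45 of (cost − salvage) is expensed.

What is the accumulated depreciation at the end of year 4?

Depreciable base = $27,410 − $5,900 = $21,510.
Sum of the years' digits = 9+8+7+6+5+4+3+2+1 = 45.
Year 1: $21,510 × 9/45 = $4,302. Book value $23,108.
Year 2: $21,510 × 8/45 = $3,824. Book value $19,284.
Year 3: $21,510 × 7/45 = $3,346. Book value $15,938.
Year 4: $21,510 × 6/45 = $2,868. Book value $13,070.
Accumulated through year 4 = $27,410 − $13,070 = $14,340.

$14,340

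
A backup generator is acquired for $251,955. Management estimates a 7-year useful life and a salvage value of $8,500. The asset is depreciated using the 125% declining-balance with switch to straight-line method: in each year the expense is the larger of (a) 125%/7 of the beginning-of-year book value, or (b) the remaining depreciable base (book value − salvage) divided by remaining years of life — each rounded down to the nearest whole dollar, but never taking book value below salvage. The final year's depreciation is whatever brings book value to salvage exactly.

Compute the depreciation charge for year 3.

Depreciable base = $251,955 − $8,500 = $243,455.
Year 1: DB = ⌊$251,955 × 125%/7⌋ = $44,991; SL = ⌊$243,455/7⌋ = $34,779 → take DB $44,991. Book value $206,964.
Year 2: DB = ⌊$206,964 × 125%/7⌋ = $36,957; SL = ⌊$198,464/6⌋ = $33,077 → take DB $36,957. Book value $170,007.
Year 3: DB = ⌊$170,007 × 125%/7⌋ = $30,358; SL = ⌊$161,507/5⌋ = $32,301 → take SL $32,301. Book value $137,706.

$32,301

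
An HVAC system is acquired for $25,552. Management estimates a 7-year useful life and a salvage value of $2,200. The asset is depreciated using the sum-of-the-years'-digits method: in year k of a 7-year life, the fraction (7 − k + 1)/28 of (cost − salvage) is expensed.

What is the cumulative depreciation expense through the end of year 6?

Depreciable base = $25,552 − $2,200 = $23,352.
Sum of the years' digits = 7+6+5+4+3+2+1 = 28.
Year 1: $23,352 × 7/28 = $5,838. Book value $19,714.
Year 2: $23,352 × 6/28 = $5,004. Book value $14,710.
Year 3: $23,352 × 5/28 = $4,170. Book value $10,540.
Year 4: $23,352 × 4/28 = $3,336. Book value $7,204.
Year 5: $23,352 × 3/28 = $2,502. Book value $4,702.
Year 6: $23,352 × 2/28 = $1,668. Book value $3,034.
Accumulated through year 6 = $25,552 − $3,034 = $22,518.

$22,518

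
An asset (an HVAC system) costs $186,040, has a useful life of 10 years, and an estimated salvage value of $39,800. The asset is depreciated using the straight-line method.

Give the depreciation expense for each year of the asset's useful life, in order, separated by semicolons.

$14,624; $14,624; $14,624; $14,624; $14,624; $14,624; $14,624; $14,624; $14,624; $14,624

Depreciable base = $186,040 − $39,800 = $146,240.
Annual expense = $146,240 / 10 = $14,624.
End of year 1: book value $171,416.
End of year 2: book value $156,792.
End of year 3: book value $142,168.
End of year 4: book value $127,544.
End of year 5: book value $112,920.
End of year 6: book value $98,296.
End of year 7: book value $83,672.
End of year 8: book value $69,048.
End of year 9: book value $54,424.
End of year 10: book value $39,800.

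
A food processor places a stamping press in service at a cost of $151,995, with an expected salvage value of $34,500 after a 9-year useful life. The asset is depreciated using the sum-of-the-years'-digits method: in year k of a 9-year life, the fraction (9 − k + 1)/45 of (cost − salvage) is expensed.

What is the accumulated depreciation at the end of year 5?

Depreciable base = $151,995 − $34,500 = $117,495.
Sum of the years' digits = 9+8+7+6+5+4+3+2+1 = 45.
Year 1: $117,495 × 9/45 = $23,499. Book value $128,496.
Year 2: $117,495 × 8/45 = $20,888. Book value $107,608.
Year 3: $117,495 × 7/45 = $18,277. Book value $89,331.
Year 4: $117,495 × 6/45 = $15,666. Book value $73,665.
Year 5: $117,495 × 5/45 = $13,055. Book value $60,610.
Accumulated through year 5 = $151,995 − $60,610 = $91,385.

$91,385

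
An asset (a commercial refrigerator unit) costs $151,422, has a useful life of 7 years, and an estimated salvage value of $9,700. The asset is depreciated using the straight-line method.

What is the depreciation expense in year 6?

Depreciable base = $151,422 − $9,700 = $141,722.
Annual expense = $141,722 / 7 = $20,246.

$20,246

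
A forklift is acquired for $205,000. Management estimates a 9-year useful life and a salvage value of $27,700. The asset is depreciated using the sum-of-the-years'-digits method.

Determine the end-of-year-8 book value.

Depreciable base = $205,000 − $27,700 = $177,300.
Sum of the years' digits = 9+8+7+6+5+4+3+2+1 = 45.
Year 1: $177,300 × 9/45 = $35,460. Book value $169,540.
Year 2: $177,300 × 8/45 = $31,520. Book value $138,020.
Year 3: $177,300 × 7/45 = $27,580. Book value $110,440.
Year 4: $177,300 × 6/45 = $23,640. Book value $86,800.
Year 5: $177,300 × 5/45 = $19,700. Book value $67,100.
Year 6: $177,300 × 4/45 = $15,760. Book value $51,340.
Year 7: $177,300 × 3/45 = $11,820. Book value $39,520.
Year 8: $177,300 × 2/45 = $7,880. Book value $31,640.

$31,640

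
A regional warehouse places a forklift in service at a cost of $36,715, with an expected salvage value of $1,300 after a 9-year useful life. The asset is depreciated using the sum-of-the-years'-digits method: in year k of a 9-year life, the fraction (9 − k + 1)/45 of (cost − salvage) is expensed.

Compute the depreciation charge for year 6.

Depreciable base = $36,715 − $1,300 = $35,415.
Sum of the years' digits = 9+8+7+6+5+4+3+2+1 = 45.
Year 1: $35,415 × 9/45 = $7,083. Book value $29,632.
Year 2: $35,415 × 8/45 = $6,296. Book value $23,336.
Year 3: $35,415 × 7/45 = $5,509. Book value $17,827.
Year 4: $35,415 × 6/45 = $4,722. Book value $13,105.
Year 5: $35,415 × 5/45 = $3,935. Book value $9,170.
Year 6: $35,415 × 4/45 = $3,148. Book value $6,022.

$3,148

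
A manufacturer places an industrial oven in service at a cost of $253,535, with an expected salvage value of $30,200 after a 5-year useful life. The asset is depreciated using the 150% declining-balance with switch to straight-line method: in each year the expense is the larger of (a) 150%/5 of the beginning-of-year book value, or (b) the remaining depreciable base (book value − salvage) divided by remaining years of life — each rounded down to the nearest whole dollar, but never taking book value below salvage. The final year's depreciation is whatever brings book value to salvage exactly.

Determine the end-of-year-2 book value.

$124,233

Depreciable base = $253,535 − $30,200 = $223,335.
Year 1: DB = ⌊$253,535 × 150%/5⌋ = $76,060; SL = ⌊$223,335/5⌋ = $44,667 → take DB $76,060. Book value $177,475.
Year 2: DB = ⌊$177,475 × 150%/5⌋ = $53,242; SL = ⌊$147,275/4⌋ = $36,818 → take DB $53,242. Book value $124,233.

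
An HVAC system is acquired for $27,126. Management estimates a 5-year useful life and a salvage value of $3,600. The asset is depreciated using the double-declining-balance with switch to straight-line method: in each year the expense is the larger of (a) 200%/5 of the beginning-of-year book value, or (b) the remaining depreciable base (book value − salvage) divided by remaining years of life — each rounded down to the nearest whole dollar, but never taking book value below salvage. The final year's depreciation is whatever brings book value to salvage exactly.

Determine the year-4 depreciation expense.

$2,260

Depreciable base = $27,126 − $3,600 = $23,526.
Year 1: DB = ⌊$27,126 × 200%/5⌋ = $10,850; SL = ⌊$23,526/5⌋ = $4,705 → take DB $10,850. Book value $16,276.
Year 2: DB = ⌊$16,276 × 200%/5⌋ = $6,510; SL = ⌊$12,676/4⌋ = $3,169 → take DB $6,510. Book value $9,766.
Year 3: DB = ⌊$9,766 × 200%/5⌋ = $3,906; SL = ⌊$6,166/3⌋ = $2,055 → take DB $3,906. Book value $5,860.
Year 4: DB = ⌊$5,860 × 200%/5⌋ = $2,344; SL = ⌊$2,260/2⌋ = $1,130 → take DB $2,344, capped at $2,260. Book value $3,600.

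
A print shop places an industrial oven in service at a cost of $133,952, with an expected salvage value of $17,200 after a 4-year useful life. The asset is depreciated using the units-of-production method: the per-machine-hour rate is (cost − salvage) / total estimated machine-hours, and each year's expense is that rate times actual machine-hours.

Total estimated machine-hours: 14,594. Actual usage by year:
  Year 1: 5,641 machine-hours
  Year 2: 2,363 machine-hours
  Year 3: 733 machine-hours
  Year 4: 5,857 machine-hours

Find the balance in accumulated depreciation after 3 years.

Depreciable base = $133,952 − $17,200 = $116,752.
Rate = $116,752 / 14,594 machine-hours = $8 per machine-hour.
Year 1: 5,641 × $8 = $45,128. Book value $88,824.
Year 2: 2,363 × $8 = $18,904. Book value $69,920.
Year 3: 733 × $8 = $5,864. Book value $64,056.
Accumulated through year 3 = $133,952 − $64,056 = $69,896.

$69,896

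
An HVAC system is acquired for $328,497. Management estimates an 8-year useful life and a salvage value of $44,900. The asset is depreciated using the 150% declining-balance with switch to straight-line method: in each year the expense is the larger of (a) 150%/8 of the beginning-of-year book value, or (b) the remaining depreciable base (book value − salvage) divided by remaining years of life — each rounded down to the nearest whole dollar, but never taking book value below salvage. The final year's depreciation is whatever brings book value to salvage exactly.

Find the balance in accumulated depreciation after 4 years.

Depreciable base = $328,497 − $44,900 = $283,597.
Year 1: DB = ⌊$328,497 × 150%/8⌋ = $61,593; SL = ⌊$283,597/8⌋ = $35,449 → take DB $61,593. Book value $266,904.
Year 2: DB = ⌊$266,904 × 150%/8⌋ = $50,044; SL = ⌊$222,004/7⌋ = $31,714 → take DB $50,044. Book value $216,860.
Year 3: DB = ⌊$216,860 × 150%/8⌋ = $40,661; SL = ⌊$171,960/6⌋ = $28,660 → take DB $40,661. Book value $176,199.
Year 4: DB = ⌊$176,199 × 150%/8⌋ = $33,037; SL = ⌊$131,299/5⌋ = $26,259 → take DB $33,037. Book value $143,162.
Accumulated through year 4 = $328,497 − $143,162 = $185,335.

$185,335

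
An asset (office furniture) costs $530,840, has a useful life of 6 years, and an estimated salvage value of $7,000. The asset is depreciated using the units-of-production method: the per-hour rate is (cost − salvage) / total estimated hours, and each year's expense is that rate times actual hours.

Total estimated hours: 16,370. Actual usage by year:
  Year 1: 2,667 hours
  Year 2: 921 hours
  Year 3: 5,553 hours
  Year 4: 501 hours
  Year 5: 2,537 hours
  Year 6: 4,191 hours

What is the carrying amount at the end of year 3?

$238,328

Depreciable base = $530,840 − $7,000 = $523,840.
Rate = $523,840 / 16,370 hours = $32 per hour.
Year 1: 2,667 × $32 = $85,344. Book value $445,496.
Year 2: 921 × $32 = $29,472. Book value $416,024.
Year 3: 5,553 × $32 = $177,696. Book value $238,328.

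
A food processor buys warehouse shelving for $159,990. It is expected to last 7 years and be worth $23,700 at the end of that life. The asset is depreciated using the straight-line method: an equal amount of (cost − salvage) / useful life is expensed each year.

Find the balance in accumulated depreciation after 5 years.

$97,350

Depreciable base = $159,990 − $23,700 = $136,290.
Annual expense = $136,290 / 7 = $19,470.
End of year 1: book value $140,520.
End of year 2: book value $121,050.
End of year 3: book value $101,580.
End of year 4: book value $82,110.
End of year 5: book value $62,640.
Accumulated through year 5 = $159,990 − $62,640 = $97,350.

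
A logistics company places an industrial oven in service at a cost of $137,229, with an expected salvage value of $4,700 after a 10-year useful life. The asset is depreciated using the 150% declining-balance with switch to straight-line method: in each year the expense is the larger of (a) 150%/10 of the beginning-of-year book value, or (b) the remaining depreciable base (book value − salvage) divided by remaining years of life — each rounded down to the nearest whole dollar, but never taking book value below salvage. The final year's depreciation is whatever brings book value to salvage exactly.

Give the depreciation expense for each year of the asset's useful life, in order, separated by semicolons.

Depreciable base = $137,229 − $4,700 = $132,529.
Year 1: DB = ⌊$137,229 × 150%/10⌋ = $20,584; SL = ⌊$132,529/10⌋ = $13,252 → take DB $20,584. Book value $116,645.
Year 2: DB = ⌊$116,645 × 150%/10⌋ = $17,496; SL = ⌊$111,945/9⌋ = $12,438 → take DB $17,496. Book value $99,149.
Year 3: DB = ⌊$99,149 × 150%/10⌋ = $14,872; SL = ⌊$94,449/8⌋ = $11,806 → take DB $14,872. Book value $84,277.
Year 4: DB = ⌊$84,277 × 150%/10⌋ = $12,641; SL = ⌊$79,577/7⌋ = $11,368 → take DB $12,641. Book value $71,636.
Year 5: DB = ⌊$71,636 × 150%/10⌋ = $10,745; SL = ⌊$66,936/6⌋ = $11,156 → take SL $11,156. Book value $60,480.
Year 6: DB = ⌊$60,480 × 150%/10⌋ = $9,072; SL = ⌊$55,780/5⌋ = $11,156 → take SL $11,156. Book value $49,324.
Year 7: DB = ⌊$49,324 × 150%/10⌋ = $7,398; SL = ⌊$44,624/4⌋ = $11,156 → take SL $11,156. Book value $38,168.
Year 8: DB = ⌊$38,168 × 150%/10⌋ = $5,725; SL = ⌊$33,468/3⌋ = $11,156 → take SL $11,156. Book value $27,012.
Year 9: DB = ⌊$27,012 × 150%/10⌋ = $4,051; SL = ⌊$22,312/2⌋ = $11,156 → take SL $11,156. Book value $15,856.
Year 10 (final): $15,856 − $4,700 = $11,156. Book value $4,700.

$20,584; $17,496; $14,872; $12,641; $11,156; $11,156; $11,156; $11,156; $11,156; $11,156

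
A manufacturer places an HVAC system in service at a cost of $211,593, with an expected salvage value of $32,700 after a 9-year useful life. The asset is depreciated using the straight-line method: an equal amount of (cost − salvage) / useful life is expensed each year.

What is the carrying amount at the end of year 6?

$92,331

Depreciable base = $211,593 − $32,700 = $178,893.
Annual expense = $178,893 / 9 = $19,877.
End of year 1: book value $191,716.
End of year 2: book value $171,839.
End of year 3: book value $151,962.
End of year 4: book value $132,085.
End of year 5: book value $112,208.
End of year 6: book value $92,331.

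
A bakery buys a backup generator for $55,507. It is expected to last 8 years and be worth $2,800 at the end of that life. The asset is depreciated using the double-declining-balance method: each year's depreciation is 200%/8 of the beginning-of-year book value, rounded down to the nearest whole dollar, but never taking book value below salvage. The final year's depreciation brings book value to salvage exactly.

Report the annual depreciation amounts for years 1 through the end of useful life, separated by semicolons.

Depreciable base = $55,507 − $2,800 = $52,707.
Year 1: ⌊$55,507 × 200%/8⌋ = $13,876. Book value $41,631.
Year 2: ⌊$41,631 × 200%/8⌋ = $10,407. Book value $31,224.
Year 3: ⌊$31,224 × 200%/8⌋ = $7,806. Book value $23,418.
Year 4: ⌊$23,418 × 200%/8⌋ = $5,854. Book value $17,564.
Year 5: ⌊$17,564 × 200%/8⌋ = $4,391. Book value $13,173.
Year 6: ⌊$13,173 × 200%/8⌋ = $3,293. Book value $9,880.
Year 7: ⌊$9,880 × 200%/8⌋ = $2,470. Book value $7,410.
Year 8 (final): $7,410 − $2,800 = $4,610. Book value $2,800.

$13,876; $10,407; $7,806; $5,854; $4,391; $3,293; $2,470; $4,610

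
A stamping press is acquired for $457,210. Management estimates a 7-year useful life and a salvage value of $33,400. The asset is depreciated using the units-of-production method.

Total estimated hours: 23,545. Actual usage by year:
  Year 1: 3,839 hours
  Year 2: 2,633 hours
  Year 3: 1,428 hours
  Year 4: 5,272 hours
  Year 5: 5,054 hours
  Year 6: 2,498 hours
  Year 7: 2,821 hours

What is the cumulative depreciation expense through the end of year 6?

$373,032

Depreciable base = $457,210 − $33,400 = $423,810.
Rate = $423,810 / 23,545 hours = $18 per hour.
Year 1: 3,839 × $18 = $69,102. Book value $388,108.
Year 2: 2,633 × $18 = $47,394. Book value $340,714.
Year 3: 1,428 × $18 = $25,704. Book value $315,010.
Year 4: 5,272 × $18 = $94,896. Book value $220,114.
Year 5: 5,054 × $18 = $90,972. Book value $129,142.
Year 6: 2,498 × $18 = $44,964. Book value $84,178.
Accumulated through year 6 = $457,210 − $84,178 = $373,032.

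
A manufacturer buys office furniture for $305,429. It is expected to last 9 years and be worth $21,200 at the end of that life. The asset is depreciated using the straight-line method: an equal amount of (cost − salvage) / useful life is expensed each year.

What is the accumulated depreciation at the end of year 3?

$94,743

Depreciable base = $305,429 − $21,200 = $284,229.
Annual expense = $284,229 / 9 = $31,581.
End of year 1: book value $273,848.
End of year 2: book value $242,267.
End of year 3: book value $210,686.
Accumulated through year 3 = $305,429 − $210,686 = $94,743.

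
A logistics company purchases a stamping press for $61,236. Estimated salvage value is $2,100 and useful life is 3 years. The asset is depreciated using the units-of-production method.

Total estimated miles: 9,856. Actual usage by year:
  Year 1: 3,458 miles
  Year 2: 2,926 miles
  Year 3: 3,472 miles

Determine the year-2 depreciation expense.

Depreciable base = $61,236 − $2,100 = $59,136.
Rate = $59,136 / 9,856 miles = $6 per mile.
Year 1: 3,458 × $6 = $20,748. Book value $40,488.
Year 2: 2,926 × $6 = $17,556. Book value $22,932.

$17,556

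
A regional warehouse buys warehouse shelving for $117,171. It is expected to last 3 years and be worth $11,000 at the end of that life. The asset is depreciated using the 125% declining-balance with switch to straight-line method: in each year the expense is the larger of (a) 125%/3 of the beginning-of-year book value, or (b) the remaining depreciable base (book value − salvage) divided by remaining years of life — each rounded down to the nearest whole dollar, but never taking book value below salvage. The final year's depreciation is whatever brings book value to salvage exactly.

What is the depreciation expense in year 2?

Depreciable base = $117,171 − $11,000 = $106,171.
Year 1: DB = ⌊$117,171 × 125%/3⌋ = $48,821; SL = ⌊$106,171/3⌋ = $35,390 → take DB $48,821. Book value $68,350.
Year 2: DB = ⌊$68,350 × 125%/3⌋ = $28,479; SL = ⌊$57,350/2⌋ = $28,675 → take SL $28,675. Book value $39,675.

$28,675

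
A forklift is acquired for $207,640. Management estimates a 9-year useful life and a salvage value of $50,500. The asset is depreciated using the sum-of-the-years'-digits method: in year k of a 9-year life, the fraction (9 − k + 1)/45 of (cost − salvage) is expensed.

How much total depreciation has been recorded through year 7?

Depreciable base = $207,640 − $50,500 = $157,140.
Sum of the years' digits = 9+8+7+6+5+4+3+2+1 = 45.
Year 1: $157,140 × 9/45 = $31,428. Book value $176,212.
Year 2: $157,140 × 8/45 = $27,936. Book value $148,276.
Year 3: $157,140 × 7/45 = $24,444. Book value $123,832.
Year 4: $157,140 × 6/45 = $20,952. Book value $102,880.
Year 5: $157,140 × 5/45 = $17,460. Book value $85,420.
Year 6: $157,140 × 4/45 = $13,968. Book value $71,452.
Year 7: $157,140 × 3/45 = $10,476. Book value $60,976.
Accumulated through year 7 = $207,640 − $60,976 = $146,664.

$146,664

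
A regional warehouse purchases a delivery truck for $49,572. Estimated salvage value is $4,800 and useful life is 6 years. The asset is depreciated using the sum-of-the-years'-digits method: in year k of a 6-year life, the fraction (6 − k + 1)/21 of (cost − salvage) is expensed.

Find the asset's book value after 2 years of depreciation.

Depreciable base = $49,572 − $4,800 = $44,772.
Sum of the years' digits = 6+5+4+3+2+1 = 21.
Year 1: $44,772 × 6/21 = $12,792. Book value $36,780.
Year 2: $44,772 × 5/21 = $10,660. Book value $26,120.

$26,120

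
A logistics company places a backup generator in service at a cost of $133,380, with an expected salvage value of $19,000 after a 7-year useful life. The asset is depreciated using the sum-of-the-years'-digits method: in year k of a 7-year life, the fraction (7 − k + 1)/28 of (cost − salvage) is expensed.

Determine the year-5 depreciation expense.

$12,255

Depreciable base = $133,380 − $19,000 = $114,380.
Sum of the years' digits = 7+6+5+4+3+2+1 = 28.
Year 1: $114,380 × 7/28 = $28,595. Book value $104,785.
Year 2: $114,380 × 6/28 = $24,510. Book value $80,275.
Year 3: $114,380 × 5/28 = $20,425. Book value $59,850.
Year 4: $114,380 × 4/28 = $16,340. Book value $43,510.
Year 5: $114,380 × 3/28 = $12,255. Book value $31,255.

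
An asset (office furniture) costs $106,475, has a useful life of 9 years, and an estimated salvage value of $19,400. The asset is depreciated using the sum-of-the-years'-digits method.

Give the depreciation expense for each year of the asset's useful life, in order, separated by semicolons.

Depreciable base = $106,475 − $19,400 = $87,075.
Sum of the years' digits = 9+8+7+6+5+4+3+2+1 = 45.
Year 1: $87,075 × 9/45 = $17,415. Book value $89,060.
Year 2: $87,075 × 8/45 = $15,480. Book value $73,580.
Year 3: $87,075 × 7/45 = $13,545. Book value $60,035.
Year 4: $87,075 × 6/45 = $11,610. Book value $48,425.
Year 5: $87,075 × 5/45 = $9,675. Book value $38,750.
Year 6: $87,075 × 4/45 = $7,740. Book value $31,010.
Year 7: $87,075 × 3/45 = $5,805. Book value $25,205.
Year 8: $87,075 × 2/45 = $3,870. Book value $21,335.
Year 9: $87,075 × 1/45 = $1,935. Book value $19,400.

$17,415; $15,480; $13,545; $11,610; $9,675; $7,740; $5,805; $3,870; $1,935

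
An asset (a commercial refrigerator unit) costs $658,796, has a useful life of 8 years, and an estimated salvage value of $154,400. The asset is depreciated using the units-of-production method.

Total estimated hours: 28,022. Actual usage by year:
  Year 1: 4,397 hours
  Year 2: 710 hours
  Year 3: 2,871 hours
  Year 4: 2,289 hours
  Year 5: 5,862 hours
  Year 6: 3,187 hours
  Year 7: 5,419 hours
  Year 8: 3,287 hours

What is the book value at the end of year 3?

Depreciable base = $658,796 − $154,400 = $504,396.
Rate = $504,396 / 28,022 hours = $18 per hour.
Year 1: 4,397 × $18 = $79,146. Book value $579,650.
Year 2: 710 × $18 = $12,780. Book value $566,870.
Year 3: 2,871 × $18 = $51,678. Book value $515,192.

$515,192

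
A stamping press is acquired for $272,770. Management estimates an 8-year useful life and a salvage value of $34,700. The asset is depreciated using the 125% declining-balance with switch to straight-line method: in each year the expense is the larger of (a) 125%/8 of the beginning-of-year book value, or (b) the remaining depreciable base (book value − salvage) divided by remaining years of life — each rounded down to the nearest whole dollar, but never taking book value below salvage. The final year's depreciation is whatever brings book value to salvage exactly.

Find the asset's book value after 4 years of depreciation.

Depreciable base = $272,770 − $34,700 = $238,070.
Year 1: DB = ⌊$272,770 × 125%/8⌋ = $42,620; SL = ⌊$238,070/8⌋ = $29,758 → take DB $42,620. Book value $230,150.
Year 2: DB = ⌊$230,150 × 125%/8⌋ = $35,960; SL = ⌊$195,450/7⌋ = $27,921 → take DB $35,960. Book value $194,190.
Year 3: DB = ⌊$194,190 × 125%/8⌋ = $30,342; SL = ⌊$159,490/6⌋ = $26,581 → take DB $30,342. Book value $163,848.
Year 4: DB = ⌊$163,848 × 125%/8⌋ = $25,601; SL = ⌊$129,148/5⌋ = $25,829 → take SL $25,829. Book value $138,019.

$138,019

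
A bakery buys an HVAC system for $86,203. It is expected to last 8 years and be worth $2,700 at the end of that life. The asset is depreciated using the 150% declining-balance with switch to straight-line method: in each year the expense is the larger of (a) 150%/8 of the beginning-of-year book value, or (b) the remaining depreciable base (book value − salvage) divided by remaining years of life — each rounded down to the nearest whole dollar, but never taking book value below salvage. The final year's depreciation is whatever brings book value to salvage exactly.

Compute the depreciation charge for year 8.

$8,708

Depreciable base = $86,203 − $2,700 = $83,503.
Year 1: DB = ⌊$86,203 × 150%/8⌋ = $16,163; SL = ⌊$83,503/8⌋ = $10,437 → take DB $16,163. Book value $70,040.
Year 2: DB = ⌊$70,040 × 150%/8⌋ = $13,132; SL = ⌊$67,340/7⌋ = $9,620 → take DB $13,132. Book value $56,908.
Year 3: DB = ⌊$56,908 × 150%/8⌋ = $10,670; SL = ⌊$54,208/6⌋ = $9,034 → take DB $10,670. Book value $46,238.
Year 4: DB = ⌊$46,238 × 150%/8⌋ = $8,669; SL = ⌊$43,538/5⌋ = $8,707 → take SL $8,707. Book value $37,531.
Year 5: DB = ⌊$37,531 × 150%/8⌋ = $7,037; SL = ⌊$34,831/4⌋ = $8,707 → take SL $8,707. Book value $28,824.
Year 6: DB = ⌊$28,824 × 150%/8⌋ = $5,404; SL = ⌊$26,124/3⌋ = $8,708 → take SL $8,708. Book value $20,116.
Year 7: DB = ⌊$20,116 × 150%/8⌋ = $3,771; SL = ⌊$17,416/2⌋ = $8,708 → take SL $8,708. Book value $11,408.
Year 8 (final): $11,408 − $2,700 = $8,708. Book value $2,700.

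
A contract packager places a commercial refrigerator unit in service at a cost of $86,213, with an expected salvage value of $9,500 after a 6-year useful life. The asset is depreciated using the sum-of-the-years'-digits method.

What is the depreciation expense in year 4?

$10,959

Depreciable base = $86,213 − $9,500 = $76,713.
Sum of the years' digits = 6+5+4+3+2+1 = 21.
Year 1: $76,713 × 6/21 = $21,918. Book value $64,295.
Year 2: $76,713 × 5/21 = $18,265. Book value $46,030.
Year 3: $76,713 × 4/21 = $14,612. Book value $31,418.
Year 4: $76,713 × 3/21 = $10,959. Book value $20,459.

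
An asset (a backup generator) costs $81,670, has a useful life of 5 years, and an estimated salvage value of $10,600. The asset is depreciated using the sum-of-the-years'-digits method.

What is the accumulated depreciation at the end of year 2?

Depreciable base = $81,670 − $10,600 = $71,070.
Sum of the years' digits = 5+4+3+2+1 = 15.
Year 1: $71,070 × 5/15 = $23,690. Book value $57,980.
Year 2: $71,070 × 4/15 = $18,952. Book value $39,028.
Accumulated through year 2 = $81,670 − $39,028 = $42,642.

$42,642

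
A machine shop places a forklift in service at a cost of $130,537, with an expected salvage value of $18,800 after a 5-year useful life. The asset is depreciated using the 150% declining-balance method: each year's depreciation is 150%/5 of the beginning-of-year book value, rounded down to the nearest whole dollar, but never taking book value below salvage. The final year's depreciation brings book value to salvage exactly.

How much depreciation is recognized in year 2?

Depreciable base = $130,537 − $18,800 = $111,737.
Year 1: ⌊$130,537 × 150%/5⌋ = $39,161. Book value $91,376.
Year 2: ⌊$91,376 × 150%/5⌋ = $27,412. Book value $63,964.

$27,412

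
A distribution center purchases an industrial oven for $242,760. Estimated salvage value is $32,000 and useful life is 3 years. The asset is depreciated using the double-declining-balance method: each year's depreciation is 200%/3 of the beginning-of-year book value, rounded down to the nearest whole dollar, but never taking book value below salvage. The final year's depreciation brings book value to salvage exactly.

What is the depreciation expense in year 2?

$48,920

Depreciable base = $242,760 − $32,000 = $210,760.
Year 1: ⌊$242,760 × 200%/3⌋ = $161,840. Book value $80,920.
Year 2: ⌊$80,920 × 200%/3⌋ = $53,946, capped at $48,920. Book value $32,000.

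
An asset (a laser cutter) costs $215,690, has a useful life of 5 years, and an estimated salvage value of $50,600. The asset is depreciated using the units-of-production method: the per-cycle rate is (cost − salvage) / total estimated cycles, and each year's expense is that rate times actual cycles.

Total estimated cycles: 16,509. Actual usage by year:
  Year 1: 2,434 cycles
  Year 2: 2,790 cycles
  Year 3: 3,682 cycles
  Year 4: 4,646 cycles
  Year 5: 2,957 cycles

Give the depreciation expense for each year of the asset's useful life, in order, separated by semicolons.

$24,340; $27,900; $36,820; $46,460; $29,570

Depreciable base = $215,690 − $50,600 = $165,090.
Rate = $165,090 / 16,509 cycles = $10 per cycle.
Year 1: 2,434 × $10 = $24,340. Book value $191,350.
Year 2: 2,790 × $10 = $27,900. Book value $163,450.
Year 3: 3,682 × $10 = $36,820. Book value $126,630.
Year 4: 4,646 × $10 = $46,460. Book value $80,170.
Year 5: 2,957 × $10 = $29,570. Book value $50,600.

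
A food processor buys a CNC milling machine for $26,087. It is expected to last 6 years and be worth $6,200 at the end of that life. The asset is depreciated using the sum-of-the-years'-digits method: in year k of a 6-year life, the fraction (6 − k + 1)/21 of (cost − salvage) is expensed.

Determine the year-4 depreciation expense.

$2,841

Depreciable base = $26,087 − $6,200 = $19,887.
Sum of the years' digits = 6+5+4+3+2+1 = 21.
Year 1: $19,887 × 6/21 = $5,682. Book value $20,405.
Year 2: $19,887 × 5/21 = $4,735. Book value $15,670.
Year 3: $19,887 × 4/21 = $3,788. Book value $11,882.
Year 4: $19,887 × 3/21 = $2,841. Book value $9,041.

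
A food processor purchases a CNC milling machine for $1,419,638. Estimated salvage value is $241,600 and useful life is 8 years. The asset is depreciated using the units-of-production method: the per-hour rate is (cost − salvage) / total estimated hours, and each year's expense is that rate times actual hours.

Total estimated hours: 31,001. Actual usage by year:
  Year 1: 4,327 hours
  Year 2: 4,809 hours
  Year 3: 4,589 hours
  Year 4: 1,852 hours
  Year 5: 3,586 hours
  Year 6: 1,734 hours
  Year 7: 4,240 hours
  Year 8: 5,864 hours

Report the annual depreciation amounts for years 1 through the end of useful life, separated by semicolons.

Depreciable base = $1,419,638 − $241,600 = $1,178,038.
Rate = $1,178,038 / 31,001 hours = $38 per hour.
Year 1: 4,327 × $38 = $164,426. Book value $1,255,212.
Year 2: 4,809 × $38 = $182,742. Book value $1,072,470.
Year 3: 4,589 × $38 = $174,382. Book value $898,088.
Year 4: 1,852 × $38 = $70,376. Book value $827,712.
Year 5: 3,586 × $38 = $136,268. Book value $691,444.
Year 6: 1,734 × $38 = $65,892. Book value $625,552.
Year 7: 4,240 × $38 = $161,120. Book value $464,432.
Year 8: 5,864 × $38 = $222,832. Book value $241,600.

$164,426; $182,742; $174,382; $70,376; $136,268; $65,892; $161,120; $222,832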